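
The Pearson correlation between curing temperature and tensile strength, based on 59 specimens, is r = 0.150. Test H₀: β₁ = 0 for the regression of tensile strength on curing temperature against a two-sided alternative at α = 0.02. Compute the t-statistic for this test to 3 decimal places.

t = 1.145

t = r·√(n − 2)/√(1 − r²) = 0.150·√57/√0.9775 = 1.145.
df = n − 2 = 57.
Two-sided p ≈ 0.2568, which is ≥ 0.02, so fail to reject H₀.
The data do not give significant evidence of a linear association between curing temperature and tensile strength.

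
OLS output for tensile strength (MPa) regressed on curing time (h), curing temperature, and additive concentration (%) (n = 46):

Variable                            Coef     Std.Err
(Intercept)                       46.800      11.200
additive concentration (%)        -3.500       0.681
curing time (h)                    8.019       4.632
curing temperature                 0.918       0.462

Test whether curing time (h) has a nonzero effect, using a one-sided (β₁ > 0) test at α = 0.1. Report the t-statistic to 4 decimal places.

t = 1.7312

Read off: b = 8.019, SE = 4.632 for curing time (h).
H₀: β₁ = 0 vs H₁: β₁ > 0.
t = 8.019 / 4.632 = 1.7312.
df = n − k − 1 = 46 − 3 − 1 = 42.
One-sided p ≈ 0.0454, which is < 0.1, so reject H₀.
There is evidence that the true slope on curing time (h) is positive, holding the other predictors fixed.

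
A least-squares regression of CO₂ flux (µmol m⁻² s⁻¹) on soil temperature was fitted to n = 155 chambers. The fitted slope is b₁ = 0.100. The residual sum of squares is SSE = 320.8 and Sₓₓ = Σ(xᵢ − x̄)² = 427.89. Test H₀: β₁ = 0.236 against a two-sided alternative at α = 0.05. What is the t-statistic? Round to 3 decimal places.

MSE = SSE/(n − 2) = 320.8/153 = 2.09673.
SE(b₁) = √(MSE/Sₓₓ) = √(2.09673/427.89) = 0.0700012.
t = (0.100 − 0.236) / 0.0700012 = -1.943.
df = n − 2 = 153.
Two-sided p ≈ 0.0539, which is ≥ 0.05, so fail to reject H₀.
The data are consistent with a true slope of 0.236 µmol m⁻² s⁻¹ per unit of soil temperature.

t = -1.943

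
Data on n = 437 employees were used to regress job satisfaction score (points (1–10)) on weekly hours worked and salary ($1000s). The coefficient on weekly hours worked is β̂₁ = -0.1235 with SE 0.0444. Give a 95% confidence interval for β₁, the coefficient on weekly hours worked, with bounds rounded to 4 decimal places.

df = n − k − 1 = 437 − 2 − 1 = 434.
t* = t_{0.025, 434} = 1.965445.
Margin = t* × SE = 1.965445 × 0.0444 = 0.087266.
CI: -0.1235 ± 0.087266 → (-0.2108, -0.0362).
With 95% confidence, each one-unit increase in weekly hours worked is associated with a change of between -0.2108 and -0.0362 points (1–10) in job satisfaction score, holding the other predictors fixed.

(-0.2108, -0.0362)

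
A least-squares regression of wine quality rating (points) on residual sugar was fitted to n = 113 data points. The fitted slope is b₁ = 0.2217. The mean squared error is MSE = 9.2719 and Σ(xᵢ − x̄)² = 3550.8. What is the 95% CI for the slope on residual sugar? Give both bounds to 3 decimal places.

(0.120, 0.323)

SE(b₁) = √(MSE/Sₓₓ) = √(9.2719/3550.8) = 0.0511.
df = n − 2 = 111.
t* = t_{0.025, 111} = 1.981567.
Margin = t* × SE = 1.981567 × 0.0511 = 0.10126.
CI: 0.2217 ± 0.10126 → (0.120, 0.323).
With 95% confidence, each one-unit increase in residual sugar is associated with a change of between 0.120 and 0.323 points in wine quality rating.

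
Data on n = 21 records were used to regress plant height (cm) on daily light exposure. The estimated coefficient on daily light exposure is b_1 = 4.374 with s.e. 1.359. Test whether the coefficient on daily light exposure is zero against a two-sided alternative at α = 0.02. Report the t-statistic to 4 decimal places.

H₀: β₁ = 0 vs H₁: β₁ ≠ 0.
t = (b_1 − β₁⁰)/SE = 4.374 / 1.359 = 3.2185.
df = n − 2 = 21 − 2 = 19.
Two-sided p ≈ 0.0045, which is < 0.02, so reject H₀.
There is evidence that daily light exposure is associated with plant height.

t = 3.2185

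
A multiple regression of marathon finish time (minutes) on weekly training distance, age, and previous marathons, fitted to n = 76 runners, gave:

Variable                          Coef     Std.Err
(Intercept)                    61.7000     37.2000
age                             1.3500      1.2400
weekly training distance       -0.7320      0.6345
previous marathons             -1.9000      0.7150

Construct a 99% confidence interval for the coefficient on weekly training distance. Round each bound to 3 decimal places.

Read off: b = -0.7320, SE = 0.6345 for weekly training distance.
df = n − k − 1 = 76 − 3 − 1 = 72.
t* = t_{0.005, 72} = 2.645852.
Margin = t* × SE = 2.645852 × 0.6345 = 1.67879.
CI: -0.7320 ± 1.67879 → (-2.411, 0.947).

(-2.411, 0.947)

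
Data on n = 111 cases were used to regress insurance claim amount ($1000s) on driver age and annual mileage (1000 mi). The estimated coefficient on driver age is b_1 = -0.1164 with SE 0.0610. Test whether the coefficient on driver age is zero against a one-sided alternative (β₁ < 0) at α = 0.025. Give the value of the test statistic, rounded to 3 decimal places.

H₀: β₁ = 0 vs H₁: β₁ < 0.
t = (b_1 − β₁⁰)/SE = -0.1164 / 0.0610 = -1.908.
df = n − k − 1 = 111 − 2 − 1 = 108.
One-sided p ≈ 0.0295, which is ≥ 0.025, so fail to reject H₀.
The data do not give significant evidence that the true slope on driver age is negative, holding the other predictors fixed.

t = -1.908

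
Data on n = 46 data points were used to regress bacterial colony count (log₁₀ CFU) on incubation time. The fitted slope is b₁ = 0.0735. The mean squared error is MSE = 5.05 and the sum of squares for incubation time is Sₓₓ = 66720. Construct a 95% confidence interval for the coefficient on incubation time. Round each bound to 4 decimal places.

SE(b₁) = √(MSE/Sₓₓ) = √(5.05/66720) = 0.00869997.
df = n − 2 = 44.
t* = t_{0.025, 44} = 2.015368.
Margin = t* × SE = 2.015368 × 0.00869997 = 0.017534.
CI: 0.0735 ± 0.017534 → (0.0560, 0.0910).
With 95% confidence, each one-unit increase in incubation time is associated with a change of between 0.0560 and 0.0910 log₁₀ CFU in bacterial colony count.

(0.0560, 0.0910)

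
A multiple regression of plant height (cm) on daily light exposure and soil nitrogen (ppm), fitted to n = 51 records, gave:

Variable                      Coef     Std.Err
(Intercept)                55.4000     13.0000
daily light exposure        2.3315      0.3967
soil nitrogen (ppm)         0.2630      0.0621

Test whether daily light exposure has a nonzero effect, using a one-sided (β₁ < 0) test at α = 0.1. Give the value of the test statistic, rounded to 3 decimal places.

t = 5.877

Read off: b = 2.3315, SE = 0.3967 for daily light exposure.
H₀: β₁ = 0 vs H₁: β₁ < 0.
t = 2.3315 / 0.3967 = 5.877.
df = n − k − 1 = 51 − 2 − 1 = 48.
One-sided p ≈ 1.0000, which is ≥ 0.1, so fail to reject H₀.
The data do not give significant evidence that the true slope on daily light exposure is negative, holding the other predictors fixed.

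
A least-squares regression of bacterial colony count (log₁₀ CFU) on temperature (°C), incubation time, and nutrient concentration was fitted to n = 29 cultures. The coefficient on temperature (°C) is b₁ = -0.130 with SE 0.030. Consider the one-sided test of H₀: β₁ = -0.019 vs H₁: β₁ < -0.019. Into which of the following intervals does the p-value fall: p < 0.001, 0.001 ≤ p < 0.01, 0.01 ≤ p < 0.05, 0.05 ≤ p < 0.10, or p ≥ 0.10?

t = (-0.130 − (-0.019)) / 0.030 = -3.700.
df = n − k − 1 = 29 − 3 − 1 = 25.
One-sided p = P(T_{25} < t) ≈ 0.0005.
So p < 0.001.

p < 0.001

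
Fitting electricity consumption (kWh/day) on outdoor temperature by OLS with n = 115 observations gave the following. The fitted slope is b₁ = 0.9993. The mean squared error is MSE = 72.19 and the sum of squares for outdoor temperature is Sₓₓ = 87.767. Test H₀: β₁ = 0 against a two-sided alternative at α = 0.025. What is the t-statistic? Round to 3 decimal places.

t = 1.102

SE(b₁) = √(MSE/Sₓₓ) = √(72.19/87.767) = 0.906928.
t = 0.9993 / 0.906928 = 1.102.
df = n − 2 = 113.
Two-sided p ≈ 0.2729, which is ≥ 0.025, so fail to reject H₀.
The data do not give significant evidence of an association between outdoor temperature and electricity consumption.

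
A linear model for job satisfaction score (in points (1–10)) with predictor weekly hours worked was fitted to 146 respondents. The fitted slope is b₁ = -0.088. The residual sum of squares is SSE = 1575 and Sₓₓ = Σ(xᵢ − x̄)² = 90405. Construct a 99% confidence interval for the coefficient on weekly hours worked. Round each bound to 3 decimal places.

MSE = SSE/(n − 2) = 1575/144 = 10.9375.
SE(b₁) = √(MSE/Sₓₓ) = √(10.9375/90405) = 0.0109992.
df = n − 2 = 144.
t* = t_{0.005, 144} = 2.610402.
Margin = t* × SE = 2.610402 × 0.0109992 = 0.02871.
CI: -0.088 ± 0.02871 → (-0.117, -0.059).
With 99% confidence, each one-unit increase in weekly hours worked is associated with a change of between -0.117 and -0.059 points (1–10) in job satisfaction score.

(-0.117, -0.059)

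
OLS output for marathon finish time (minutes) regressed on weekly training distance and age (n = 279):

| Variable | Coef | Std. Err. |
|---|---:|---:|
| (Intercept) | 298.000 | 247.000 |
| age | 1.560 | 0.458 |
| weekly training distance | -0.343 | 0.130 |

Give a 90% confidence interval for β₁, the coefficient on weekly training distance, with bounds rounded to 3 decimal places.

Read off: b = -0.343, SE = 0.130 for weekly training distance.
df = n − k − 1 = 279 − 2 − 1 = 276.
t* = t_{0.05, 276} = 1.650393.
Margin = t* × SE = 1.650393 × 0.130 = 0.21455.
CI: -0.343 ± 0.21455 → (-0.558, -0.128).

(-0.558, -0.128)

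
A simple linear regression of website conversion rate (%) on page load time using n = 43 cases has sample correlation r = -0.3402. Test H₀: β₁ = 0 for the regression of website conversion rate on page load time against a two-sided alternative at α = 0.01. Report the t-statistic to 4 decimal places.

t = r·√(n − 2)/√(1 − r²) = -0.3402·√41/√0.884264 = -2.3165.
df = n − 2 = 41.
Two-sided p ≈ 0.0256, which is ≥ 0.01, so fail to reject H₀.
The data do not give significant evidence of a linear association between page load time and website conversion rate.

t = -2.3165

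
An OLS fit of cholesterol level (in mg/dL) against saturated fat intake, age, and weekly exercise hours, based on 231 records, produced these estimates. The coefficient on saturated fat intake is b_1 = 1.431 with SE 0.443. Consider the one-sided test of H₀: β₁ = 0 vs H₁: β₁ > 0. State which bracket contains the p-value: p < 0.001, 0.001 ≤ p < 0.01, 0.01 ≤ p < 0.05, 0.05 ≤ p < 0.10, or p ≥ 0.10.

p < 0.001

t = 1.431 / 0.443 = 3.230.
df = n − k − 1 = 231 − 3 − 1 = 227.
One-sided p = P(T_{227} > t) ≈ 0.0007.
So p < 0.001.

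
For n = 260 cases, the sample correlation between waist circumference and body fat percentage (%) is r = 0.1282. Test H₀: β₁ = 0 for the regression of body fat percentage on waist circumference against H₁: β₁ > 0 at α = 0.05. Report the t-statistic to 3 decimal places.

t = r·√(n − 2)/√(1 − r²) = 0.1282·√258/√0.983565 = 2.076.
df = n − 2 = 258.
One-sided p ≈ 0.0194, which is < 0.05, so reject H₀.
There is evidence of a linear association between waist circumference and body fat percentage.

t = 2.076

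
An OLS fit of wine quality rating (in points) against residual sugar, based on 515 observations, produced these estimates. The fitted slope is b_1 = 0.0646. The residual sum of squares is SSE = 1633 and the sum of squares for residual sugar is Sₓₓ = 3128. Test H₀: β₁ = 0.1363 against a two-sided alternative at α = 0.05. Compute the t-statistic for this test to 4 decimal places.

MSE = SSE/(n − 2) = 1633/513 = 3.18324.
SE(b_1) = √(MSE/Sₓₓ) = √(3.18324/3128) = 0.0319008.
t = (0.0646 − 0.1363) / 0.0319008 = -2.2476.
df = n − 2 = 513.
Two-sided p ≈ 0.0250, which is < 0.05, so reject H₀.
There is evidence that the true slope on residual sugar differs from 0.1363 points per unit.

t = -2.2476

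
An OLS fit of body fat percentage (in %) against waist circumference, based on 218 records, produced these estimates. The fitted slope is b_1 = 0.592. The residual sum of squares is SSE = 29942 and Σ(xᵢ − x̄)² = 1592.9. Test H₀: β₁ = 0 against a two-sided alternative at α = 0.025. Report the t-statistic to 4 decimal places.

t = 2.0068

MSE = SSE/(n − 2) = 29942/216 = 138.62.
SE(b_1) = √(MSE/Sₓₓ) = √(138.62/1592.9) = 0.294998.
t = 0.592 / 0.294998 = 2.0068.
df = n − 2 = 216.
Two-sided p ≈ 0.0460, which is ≥ 0.025, so fail to reject H₀.
The data do not give significant evidence of an association between waist circumference and body fat percentage.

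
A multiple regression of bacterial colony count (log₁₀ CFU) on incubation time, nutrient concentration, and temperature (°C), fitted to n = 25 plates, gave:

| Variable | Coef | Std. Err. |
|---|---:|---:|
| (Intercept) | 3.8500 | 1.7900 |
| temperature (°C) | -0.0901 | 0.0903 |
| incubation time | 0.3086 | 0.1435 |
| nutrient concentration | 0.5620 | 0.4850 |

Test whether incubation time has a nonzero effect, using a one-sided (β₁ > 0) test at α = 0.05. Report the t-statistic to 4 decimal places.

Read off: b = 0.3086, SE = 0.1435 for incubation time.
H₀: β₁ = 0 vs H₁: β₁ > 0.
t = 0.3086 / 0.1435 = 2.1505.
df = n − k − 1 = 25 − 3 − 1 = 21.
One-sided p ≈ 0.0217, which is < 0.05, so reject H₀.
There is evidence that the true slope on incubation time is positive, holding the other predictors fixed.

t = 2.1505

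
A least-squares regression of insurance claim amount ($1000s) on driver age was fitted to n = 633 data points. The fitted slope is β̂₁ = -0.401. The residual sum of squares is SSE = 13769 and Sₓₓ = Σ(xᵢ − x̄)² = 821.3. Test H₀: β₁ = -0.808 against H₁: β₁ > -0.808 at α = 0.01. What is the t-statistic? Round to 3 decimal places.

MSE = SSE/(n − 2) = 13769/631 = 21.8209.
SE(β̂₁) = √(MSE/Sₓₓ) = √(21.8209/821.3) = 0.162999.
t = (-0.401 − (-0.808)) / 0.162999 = 2.497.
df = n − 2 = 631.
One-sided p ≈ 0.0064, which is < 0.01, so reject H₀.
There is evidence that the true slope on driver age exceeds -0.808 $1000s per unit.

t = 2.497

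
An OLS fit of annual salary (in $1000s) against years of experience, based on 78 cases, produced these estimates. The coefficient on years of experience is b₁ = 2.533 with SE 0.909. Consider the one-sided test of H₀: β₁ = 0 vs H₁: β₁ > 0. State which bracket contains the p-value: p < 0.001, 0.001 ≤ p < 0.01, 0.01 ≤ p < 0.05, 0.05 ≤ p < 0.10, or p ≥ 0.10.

t = 2.533 / 0.909 = 2.787.
df = n − 2 = 78 − 2 = 76.
One-sided p = P(T_{76} > t) ≈ 0.0034.
So 0.001 ≤ p < 0.01.

0.001 ≤ p < 0.01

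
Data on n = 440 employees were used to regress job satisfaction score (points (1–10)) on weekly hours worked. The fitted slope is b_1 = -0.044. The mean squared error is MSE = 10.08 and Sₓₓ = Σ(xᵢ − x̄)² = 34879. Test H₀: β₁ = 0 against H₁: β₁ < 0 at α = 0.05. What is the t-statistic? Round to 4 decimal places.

SE(b_1) = √(MSE/Sₓₓ) = √(10.08/34879) = 0.017.
t = -0.044 / 0.017 = -2.5882.
df = n − 2 = 438.
One-sided p ≈ 0.0050, which is < 0.05, so reject H₀.
There is evidence that the true slope on weekly hours worked is negative.

t = -2.5882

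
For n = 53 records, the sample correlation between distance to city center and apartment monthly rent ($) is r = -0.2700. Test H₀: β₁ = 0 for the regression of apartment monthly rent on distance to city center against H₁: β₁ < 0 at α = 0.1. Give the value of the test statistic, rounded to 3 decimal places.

t = r·√(n − 2)/√(1 − r²) = -0.2700·√51/√0.9271 = -2.003.
df = n − 2 = 51.
One-sided p ≈ 0.0253, which is < 0.1, so reject H₀.
There is evidence of a linear association between distance to city center and apartment monthly rent.

t = -2.003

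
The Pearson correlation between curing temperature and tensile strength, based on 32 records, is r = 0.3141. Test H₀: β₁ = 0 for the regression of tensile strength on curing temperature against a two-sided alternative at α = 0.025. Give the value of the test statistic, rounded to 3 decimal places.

t = r·√(n − 2)/√(1 − r²) = 0.3141·√30/√0.901341 = 1.812.
df = n − 2 = 30.
Two-sided p ≈ 0.0800, which is ≥ 0.025, so fail to reject H₀.
The data do not give significant evidence of a linear association between curing temperature and tensile strength.

t = 1.812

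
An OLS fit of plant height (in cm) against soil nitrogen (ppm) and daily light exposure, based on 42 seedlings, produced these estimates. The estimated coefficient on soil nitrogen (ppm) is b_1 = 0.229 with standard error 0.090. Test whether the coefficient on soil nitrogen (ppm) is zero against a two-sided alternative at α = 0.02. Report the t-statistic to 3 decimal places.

H₀: β₁ = 0 vs H₁: β₁ ≠ 0.
t = (b_1 − β₁⁰)/SE = 0.229 / 0.090 = 2.544.
df = n − k − 1 = 42 − 2 − 1 = 39.
Two-sided p ≈ 0.0150, which is < 0.02, so reject H₀.
There is evidence that soil nitrogen (ppm) is associated with plant height, holding the other predictors fixed.

t = 2.544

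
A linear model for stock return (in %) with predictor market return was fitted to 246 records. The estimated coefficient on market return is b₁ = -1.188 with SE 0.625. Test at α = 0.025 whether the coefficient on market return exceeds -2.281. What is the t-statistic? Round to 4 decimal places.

t = 1.7488

H₀: β₁ = -2.281 vs H₁: β₁ > -2.281.
t = (b₁ − β₁⁰)/SE = (-1.188 − (-2.281)) / 0.625 = 1.7488.
df = n − 2 = 246 − 2 = 244.
One-sided p ≈ 0.0408, which is ≥ 0.025, so fail to reject H₀.
The data do not give significant evidence that the true slope on market return exceeds -2.281 % per unit.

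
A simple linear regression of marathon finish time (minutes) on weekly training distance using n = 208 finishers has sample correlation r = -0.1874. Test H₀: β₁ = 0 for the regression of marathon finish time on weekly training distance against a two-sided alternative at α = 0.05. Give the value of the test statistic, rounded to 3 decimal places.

t = -2.738

t = r·√(n − 2)/√(1 − r²) = -0.1874·√206/√0.964881 = -2.738.
df = n − 2 = 206.
Two-sided p ≈ 0.0067, which is < 0.05, so reject H₀.
There is evidence of a linear association between weekly training distance and marathon finish time.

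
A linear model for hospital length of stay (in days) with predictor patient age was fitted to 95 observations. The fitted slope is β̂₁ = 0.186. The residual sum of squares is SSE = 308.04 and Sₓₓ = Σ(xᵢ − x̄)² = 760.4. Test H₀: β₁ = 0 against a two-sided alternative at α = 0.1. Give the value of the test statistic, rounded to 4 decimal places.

t = 2.8182

MSE = SSE/(n − 2) = 308.04/93 = 3.31226.
SE(β̂₁) = √(MSE/Sₓₓ) = √(3.31226/760.4) = 0.0659996.
t = 0.186 / 0.0659996 = 2.8182.
df = n − 2 = 93.
Two-sided p ≈ 0.0059, which is < 0.1, so reject H₀.
There is evidence that patient age is associated with hospital length of stay.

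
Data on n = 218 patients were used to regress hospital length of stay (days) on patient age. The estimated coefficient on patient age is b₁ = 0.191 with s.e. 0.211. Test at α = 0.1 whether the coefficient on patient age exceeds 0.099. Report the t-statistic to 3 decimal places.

t = 0.436

H₀: β₁ = 0.099 vs H₁: β₁ > 0.099.
t = (b₁ − β₁⁰)/SE = (0.191 − 0.099) / 0.211 = 0.436.
df = n − 2 = 218 − 2 = 216.
One-sided p ≈ 0.3316, which is ≥ 0.1, so fail to reject H₀.
The data do not give significant evidence that the true slope on patient age exceeds 0.099 days per unit.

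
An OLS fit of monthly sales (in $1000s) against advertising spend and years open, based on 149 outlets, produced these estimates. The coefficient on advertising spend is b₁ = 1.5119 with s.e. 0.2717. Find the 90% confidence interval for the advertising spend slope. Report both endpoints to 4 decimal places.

df = n − k − 1 = 149 − 2 − 1 = 146.
t* = t_{0.05, 146} = 1.655357.
Margin = t* × SE = 1.655357 × 0.2717 = 0.449761.
CI: 1.5119 ± 0.449761 → (1.0621, 1.9617).
With 90% confidence, each one-unit increase in advertising spend is associated with a change of between 1.0621 and 1.9617 $1000s in monthly sales, holding the other predictors fixed.

(1.0621, 1.9617)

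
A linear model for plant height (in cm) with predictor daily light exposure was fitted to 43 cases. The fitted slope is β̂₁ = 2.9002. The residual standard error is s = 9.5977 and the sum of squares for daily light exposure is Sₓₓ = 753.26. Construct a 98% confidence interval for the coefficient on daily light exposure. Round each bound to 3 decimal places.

SE(β̂₁) = s/√Sₓₓ = 9.5977/√753.26 = 0.349699.
df = n − 2 = 41.
t* = t_{0.01, 41} = 2.420803.
Margin = t* × SE = 2.420803 × 0.349699 = 0.84655.
CI: 2.9002 ± 0.84655 → (2.054, 3.747).
With 98% confidence, each one-unit increase in daily light exposure is associated with a change of between 2.054 and 3.747 cm in plant height.

(2.054, 3.747)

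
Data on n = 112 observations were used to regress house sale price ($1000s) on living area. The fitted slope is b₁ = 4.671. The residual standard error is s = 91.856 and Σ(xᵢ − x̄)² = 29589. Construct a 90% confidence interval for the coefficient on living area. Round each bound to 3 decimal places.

SE(b₁) = s/√Sₓₓ = 91.856/√29589 = 0.534001.
df = n − 2 = 110.
t* = t_{0.05, 110} = 1.658824.
Margin = t* × SE = 1.658824 × 0.534001 = 0.88581.
CI: 4.671 ± 0.88581 → (3.785, 5.557).
With 90% confidence, each one-unit increase in living area is associated with a change of between 3.785 and 5.557 $1000s in house sale price.

(3.785, 5.557)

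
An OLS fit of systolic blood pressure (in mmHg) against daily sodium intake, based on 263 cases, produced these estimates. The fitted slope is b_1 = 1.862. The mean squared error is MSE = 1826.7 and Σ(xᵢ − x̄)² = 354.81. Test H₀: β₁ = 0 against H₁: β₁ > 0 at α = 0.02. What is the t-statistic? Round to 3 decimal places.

SE(b_1) = √(MSE/Sₓₓ) = √(1826.7/354.81) = 2.26901.
t = 1.862 / 2.26901 = 0.821.
df = n − 2 = 261.
One-sided p ≈ 0.2063, which is ≥ 0.02, so fail to reject H₀.
The data do not give significant evidence that the true slope on daily sodium intake is positive.

t = 0.821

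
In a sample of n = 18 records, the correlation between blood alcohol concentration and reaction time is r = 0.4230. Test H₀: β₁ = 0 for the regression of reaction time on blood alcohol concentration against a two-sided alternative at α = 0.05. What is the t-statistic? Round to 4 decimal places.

t = 1.8673

t = r·√(n − 2)/√(1 − r²) = 0.4230·√16/√0.821071 = 1.8673.
df = n − 2 = 16.
Two-sided p ≈ 0.0803, which is ≥ 0.05, so fail to reject H₀.
The data do not give significant evidence of a linear association between blood alcohol concentration and reaction time.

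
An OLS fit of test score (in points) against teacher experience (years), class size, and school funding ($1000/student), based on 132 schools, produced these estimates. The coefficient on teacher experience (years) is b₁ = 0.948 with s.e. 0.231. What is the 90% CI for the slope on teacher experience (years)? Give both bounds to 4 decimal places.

df = n − k − 1 = 132 − 3 − 1 = 128.
t* = t_{0.05, 128} = 1.656845.
Margin = t* × SE = 1.656845 × 0.231 = 0.382731.
CI: 0.948 ± 0.382731 → (0.5653, 1.3307).
With 90% confidence, each one-unit increase in teacher experience (years) is associated with a change of between 0.5653 and 1.3307 points in test score, holding the other predictors fixed.

(0.5653, 1.3307)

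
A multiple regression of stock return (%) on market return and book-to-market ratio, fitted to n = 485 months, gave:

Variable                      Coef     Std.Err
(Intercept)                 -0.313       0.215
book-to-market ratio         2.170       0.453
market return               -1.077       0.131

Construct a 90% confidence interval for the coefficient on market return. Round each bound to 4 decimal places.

Read off: b = -1.077, SE = 0.131 for market return.
df = n − k − 1 = 485 − 2 − 1 = 482.
t* = t_{0.05, 482} = 1.648021.
Margin = t* × SE = 1.648021 × 0.131 = 0.215891.
CI: -1.077 ± 0.215891 → (-1.2929, -0.8611).

(-1.2929, -0.8611)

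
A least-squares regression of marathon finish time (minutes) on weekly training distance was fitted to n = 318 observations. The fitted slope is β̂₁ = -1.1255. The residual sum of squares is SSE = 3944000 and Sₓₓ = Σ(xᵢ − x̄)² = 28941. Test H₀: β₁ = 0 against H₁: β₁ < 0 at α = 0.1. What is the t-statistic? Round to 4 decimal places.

t = -1.7139

MSE = SSE/(n − 2) = 3944000/316 = 12481.
SE(β̂₁) = √(MSE/Sₓₓ) = √(12481/28941) = 0.656702.
t = -1.1255 / 0.656702 = -1.7139.
df = n − 2 = 316.
One-sided p ≈ 0.0438, which is < 0.1, so reject H₀.
There is evidence that the true slope on weekly training distance is negative.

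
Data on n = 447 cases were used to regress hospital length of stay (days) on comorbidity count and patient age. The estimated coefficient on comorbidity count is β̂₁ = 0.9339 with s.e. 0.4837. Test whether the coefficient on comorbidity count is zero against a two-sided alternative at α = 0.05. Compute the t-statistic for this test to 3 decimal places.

t = 1.931

H₀: β₁ = 0 vs H₁: β₁ ≠ 0.
t = (β̂₁ − β₁⁰)/SE = 0.9339 / 0.4837 = 1.931.
df = n − k − 1 = 447 − 2 − 1 = 444.
Two-sided p ≈ 0.0542, which is ≥ 0.05, so fail to reject H₀.
The data do not give significant evidence of an association between comorbidity count and hospital length of stay, after adjusting for the other predictors.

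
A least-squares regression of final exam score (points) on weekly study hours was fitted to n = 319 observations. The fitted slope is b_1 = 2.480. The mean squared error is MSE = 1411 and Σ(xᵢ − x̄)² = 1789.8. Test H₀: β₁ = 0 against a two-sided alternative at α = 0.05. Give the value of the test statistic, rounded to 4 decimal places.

t = 2.7931

SE(b_1) = √(MSE/Sₓₓ) = √(1411/1789.8) = 0.887894.
t = 2.480 / 0.887894 = 2.7931.
df = n − 2 = 317.
Two-sided p ≈ 0.0055, which is < 0.05, so reject H₀.
There is evidence that weekly study hours is associated with final exam score.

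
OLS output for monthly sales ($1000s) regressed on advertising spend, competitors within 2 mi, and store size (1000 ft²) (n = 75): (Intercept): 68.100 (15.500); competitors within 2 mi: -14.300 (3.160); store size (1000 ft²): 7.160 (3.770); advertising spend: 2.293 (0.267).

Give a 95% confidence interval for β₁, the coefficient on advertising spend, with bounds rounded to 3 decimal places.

(1.761, 2.825)

Read off: b = 2.293, SE = 0.267 for advertising spend.
df = n − k − 1 = 75 − 3 − 1 = 71.
t* = t_{0.025, 71} = 1.993943.
Margin = t* × SE = 1.993943 × 0.267 = 0.53238.
CI: 2.293 ± 0.53238 → (1.761, 2.825).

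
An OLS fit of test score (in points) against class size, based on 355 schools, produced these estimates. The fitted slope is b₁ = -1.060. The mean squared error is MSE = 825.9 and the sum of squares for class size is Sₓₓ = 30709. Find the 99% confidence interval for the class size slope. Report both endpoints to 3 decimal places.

(-1.485, -0.635)

SE(b₁) = √(MSE/Sₓₓ) = √(825.9/30709) = 0.163995.
df = n − 2 = 353.
t* = t_{0.005, 353} = 2.589828.
Margin = t* × SE = 2.589828 × 0.163995 = 0.42472.
CI: -1.060 ± 0.42472 → (-1.485, -0.635).
With 99% confidence, each one-unit increase in class size is associated with a change of between -1.485 and -0.635 points in test score.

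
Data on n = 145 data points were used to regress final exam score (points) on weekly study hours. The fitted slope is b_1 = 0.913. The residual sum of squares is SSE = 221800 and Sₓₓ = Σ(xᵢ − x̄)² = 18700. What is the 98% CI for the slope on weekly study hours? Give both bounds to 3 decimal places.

(0.235, 1.591)

MSE = SSE/(n − 2) = 221800/143 = 1551.05.
SE(b_1) = √(MSE/Sₓₓ) = √(1551.05/18700) = 0.288.
df = n − 2 = 143.
t* = t_{0.01, 143} = 2.352707.
Margin = t* × SE = 2.352707 × 0.288 = 0.67758.
CI: 0.913 ± 0.67758 → (0.235, 1.591).
With 98% confidence, each one-unit increase in weekly study hours is associated with a change of between 0.235 and 1.591 points in final exam score.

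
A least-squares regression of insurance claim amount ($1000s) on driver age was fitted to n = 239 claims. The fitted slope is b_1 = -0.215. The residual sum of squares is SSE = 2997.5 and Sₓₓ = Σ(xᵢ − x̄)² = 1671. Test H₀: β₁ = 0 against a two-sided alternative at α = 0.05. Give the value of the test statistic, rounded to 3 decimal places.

t = -2.471

MSE = SSE/(n − 2) = 2997.5/237 = 12.6477.
SE(b_1) = √(MSE/Sₓₓ) = √(12.6477/1671) = 0.0869996.
t = -0.215 / 0.0869996 = -2.471.
df = n − 2 = 237.
Two-sided p ≈ 0.0142, which is < 0.05, so reject H₀.
There is evidence that driver age is associated with insurance claim amount.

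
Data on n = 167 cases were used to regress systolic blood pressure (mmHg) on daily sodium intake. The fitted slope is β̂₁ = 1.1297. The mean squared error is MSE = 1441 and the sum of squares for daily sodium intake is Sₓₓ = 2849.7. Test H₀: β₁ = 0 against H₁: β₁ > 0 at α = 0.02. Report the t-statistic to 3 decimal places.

SE(β̂₁) = √(MSE/Sₓₓ) = √(1441/2849.7) = 0.711103.
t = 1.1297 / 0.711103 = 1.589.
df = n − 2 = 165.
One-sided p ≈ 0.0570, which is ≥ 0.02, so fail to reject H₀.
The data do not give significant evidence that the true slope on daily sodium intake is positive.

t = 1.589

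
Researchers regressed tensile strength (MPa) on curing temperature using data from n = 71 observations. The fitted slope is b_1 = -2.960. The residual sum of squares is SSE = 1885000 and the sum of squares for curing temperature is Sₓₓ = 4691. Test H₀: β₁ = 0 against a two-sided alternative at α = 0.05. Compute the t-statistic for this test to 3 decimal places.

t = -1.227

MSE = SSE/(n − 2) = 1885000/69 = 27318.8.
SE(b_1) = √(MSE/Sₓₓ) = √(27318.8/4691) = 2.41323.
t = -2.960 / 2.41323 = -1.227.
df = n − 2 = 69.
Two-sided p ≈ 0.2242, which is ≥ 0.05, so fail to reject H₀.
The data do not give significant evidence of an association between curing temperature and tensile strength.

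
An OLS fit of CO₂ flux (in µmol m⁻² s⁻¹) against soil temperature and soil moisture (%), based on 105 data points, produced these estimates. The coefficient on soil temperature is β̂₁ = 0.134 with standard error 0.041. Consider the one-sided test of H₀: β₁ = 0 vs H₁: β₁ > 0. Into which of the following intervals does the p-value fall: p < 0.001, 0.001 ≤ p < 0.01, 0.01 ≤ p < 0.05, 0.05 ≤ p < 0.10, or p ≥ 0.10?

t = 0.134 / 0.041 = 3.268.
df = n − k − 1 = 105 − 2 − 1 = 102.
One-sided p = P(T_{102} > t) ≈ 0.0007.
So p < 0.001.

p < 0.001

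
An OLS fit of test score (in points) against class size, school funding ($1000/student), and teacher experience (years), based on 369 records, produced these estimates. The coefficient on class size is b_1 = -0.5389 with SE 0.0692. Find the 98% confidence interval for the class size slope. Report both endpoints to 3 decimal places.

(-0.701, -0.377)

df = n − k − 1 = 369 − 3 − 1 = 365.
t* = t_{0.01, 365} = 2.336608.
Margin = t* × SE = 2.336608 × 0.0692 = 0.16169.
CI: -0.5389 ± 0.16169 → (-0.701, -0.377).
With 98% confidence, each one-unit increase in class size is associated with a change of between -0.701 and -0.377 points in test score, holding the other predictors fixed.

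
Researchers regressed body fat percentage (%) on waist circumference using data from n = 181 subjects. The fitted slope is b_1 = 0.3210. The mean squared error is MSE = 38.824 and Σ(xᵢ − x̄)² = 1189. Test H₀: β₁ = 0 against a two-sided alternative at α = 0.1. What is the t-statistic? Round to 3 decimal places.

SE(b_1) = √(MSE/Sₓₓ) = √(38.824/1189) = 0.1807.
t = 0.3210 / 0.1807 = 1.776.
df = n − 2 = 179.
Two-sided p ≈ 0.0774, which is < 0.1, so reject H₀.
There is evidence that waist circumference is associated with body fat percentage.

t = 1.776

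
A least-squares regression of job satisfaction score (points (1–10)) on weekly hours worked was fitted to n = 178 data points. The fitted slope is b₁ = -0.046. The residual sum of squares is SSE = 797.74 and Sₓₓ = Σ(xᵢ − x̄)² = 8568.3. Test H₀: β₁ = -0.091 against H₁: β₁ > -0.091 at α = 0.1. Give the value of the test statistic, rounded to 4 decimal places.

t = 1.9565

MSE = SSE/(n − 2) = 797.74/176 = 4.53261.
SE(b₁) = √(MSE/Sₓₓ) = √(4.53261/8568.3) = 0.023.
t = (-0.046 − (-0.091)) / 0.023 = 1.9565.
df = n − 2 = 176.
One-sided p ≈ 0.0260, which is < 0.1, so reject H₀.
There is evidence that the true slope on weekly hours worked exceeds -0.091 points (1–10) per unit.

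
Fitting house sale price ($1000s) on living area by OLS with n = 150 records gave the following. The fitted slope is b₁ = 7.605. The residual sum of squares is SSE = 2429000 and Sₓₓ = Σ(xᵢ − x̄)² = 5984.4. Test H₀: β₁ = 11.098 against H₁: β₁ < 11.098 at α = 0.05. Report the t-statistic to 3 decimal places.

MSE = SSE/(n − 2) = 2429000/148 = 16412.2.
SE(b₁) = √(MSE/Sₓₓ) = √(16412.2/5984.4) = 1.65605.
t = (7.605 − 11.098) / 1.65605 = -2.109.
df = n − 2 = 148.
One-sided p ≈ 0.0183, which is < 0.05, so reject H₀.
There is evidence that the true slope on living area is below 11.098 $1000s per unit.

t = -2.109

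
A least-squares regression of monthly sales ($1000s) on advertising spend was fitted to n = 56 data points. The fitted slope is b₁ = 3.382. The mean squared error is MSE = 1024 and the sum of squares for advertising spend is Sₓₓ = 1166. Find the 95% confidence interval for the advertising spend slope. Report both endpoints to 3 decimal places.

(1.503, 5.261)

SE(b₁) = √(MSE/Sₓₓ) = √(1024/1166) = 0.937132.
df = n − 2 = 54.
t* = t_{0.025, 54} = 2.004879.
Margin = t* × SE = 2.004879 × 0.937132 = 1.87884.
CI: 3.382 ± 1.87884 → (1.503, 5.261).
With 95% confidence, each one-unit increase in advertising spend is associated with a change of between 1.503 and 5.261 $1000s in monthly sales.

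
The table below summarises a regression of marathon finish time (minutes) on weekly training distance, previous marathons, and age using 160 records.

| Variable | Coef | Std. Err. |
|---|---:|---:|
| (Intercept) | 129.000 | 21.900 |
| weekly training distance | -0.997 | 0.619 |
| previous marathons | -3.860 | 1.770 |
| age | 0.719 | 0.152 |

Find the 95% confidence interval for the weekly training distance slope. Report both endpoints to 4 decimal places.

Read off: b = -0.997, SE = 0.619 for weekly training distance.
df = n − k − 1 = 160 − 3 − 1 = 156.
t* = t_{0.025, 156} = 1.975288.
Margin = t* × SE = 1.975288 × 0.619 = 1.222703.
CI: -0.997 ± 1.222703 → (-2.2197, 0.2257).

(-2.2197, 0.2257)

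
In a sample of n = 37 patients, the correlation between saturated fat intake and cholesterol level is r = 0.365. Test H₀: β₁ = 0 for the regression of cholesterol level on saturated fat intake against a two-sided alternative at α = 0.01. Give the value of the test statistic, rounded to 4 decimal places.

t = r·√(n − 2)/√(1 − r²) = 0.365·√35/√0.866775 = 2.3194.
df = n − 2 = 35.
Two-sided p ≈ 0.0263, which is ≥ 0.01, so fail to reject H₀.
The data do not give significant evidence of a linear association between saturated fat intake and cholesterol level.

t = 2.3194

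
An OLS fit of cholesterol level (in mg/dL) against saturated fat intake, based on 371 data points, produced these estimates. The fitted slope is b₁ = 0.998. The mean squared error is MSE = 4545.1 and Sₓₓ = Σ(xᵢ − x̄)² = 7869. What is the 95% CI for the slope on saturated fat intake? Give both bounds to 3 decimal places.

SE(b₁) = √(MSE/Sₓₓ) = √(4545.1/7869) = 0.759997.
df = n − 2 = 369.
t* = t_{0.025, 369} = 1.966414.
Margin = t* × SE = 1.966414 × 0.759997 = 1.49447.
CI: 0.998 ± 1.49447 → (-0.496, 2.492).
With 95% confidence, each one-unit increase in saturated fat intake is associated with a change of between -0.496 and 2.492 mg/dL in cholesterol level.

(-0.496, 2.492)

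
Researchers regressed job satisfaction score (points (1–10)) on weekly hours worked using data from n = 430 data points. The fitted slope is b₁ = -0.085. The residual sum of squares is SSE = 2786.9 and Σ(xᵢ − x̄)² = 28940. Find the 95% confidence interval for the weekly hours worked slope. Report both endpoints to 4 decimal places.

MSE = SSE/(n − 2) = 2786.9/428 = 6.51145.
SE(b₁) = √(MSE/Sₓₓ) = √(6.51145/28940) = 0.0149999.
df = n − 2 = 428.
t* = t_{0.025, 428} = 1.965522.
Margin = t* × SE = 1.965522 × 0.0149999 = 0.029483.
CI: -0.085 ± 0.029483 → (-0.1145, -0.0555).
With 95% confidence, each one-unit increase in weekly hours worked is associated with a change of between -0.1145 and -0.0555 points (1–10) in job satisfaction score.

(-0.1145, -0.0555)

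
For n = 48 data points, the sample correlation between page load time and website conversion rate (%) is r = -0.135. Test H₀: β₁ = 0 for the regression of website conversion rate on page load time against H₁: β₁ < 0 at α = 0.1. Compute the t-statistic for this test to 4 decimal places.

t = r·√(n − 2)/√(1 − r²) = -0.135·√46/√0.981775 = -0.9241.
df = n − 2 = 46.
One-sided p ≈ 0.1801, which is ≥ 0.1, so fail to reject H₀.
The data do not give significant evidence of a linear association between page load time and website conversion rate.

t = -0.9241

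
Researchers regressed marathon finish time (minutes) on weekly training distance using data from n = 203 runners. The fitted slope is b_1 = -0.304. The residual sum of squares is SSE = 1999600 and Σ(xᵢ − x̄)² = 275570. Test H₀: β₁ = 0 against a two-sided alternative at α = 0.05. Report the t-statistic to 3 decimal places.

t = -1.600

MSE = SSE/(n − 2) = 1999600/201 = 9948.26.
SE(b_1) = √(MSE/Sₓₓ) = √(9948.26/275570) = 0.190002.
t = -0.304 / 0.190002 = -1.600.
df = n − 2 = 201.
Two-sided p ≈ 0.1112, which is ≥ 0.05, so fail to reject H₀.
The data do not give significant evidence of an association between weekly training distance and marathon finish time.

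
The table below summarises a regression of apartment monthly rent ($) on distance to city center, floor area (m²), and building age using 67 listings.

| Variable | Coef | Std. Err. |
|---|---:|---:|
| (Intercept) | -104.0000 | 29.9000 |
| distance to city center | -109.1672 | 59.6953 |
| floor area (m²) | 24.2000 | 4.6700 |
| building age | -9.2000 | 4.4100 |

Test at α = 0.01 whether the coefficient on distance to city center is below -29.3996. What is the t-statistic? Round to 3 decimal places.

Read off: b = -109.1672, SE = 59.6953 for distance to city center.
H₀: β₁ = -29.3996 vs H₁: β₁ < -29.3996.
t = (-109.1672 − (-29.3996)) / 59.6953 = -1.336.
df = n − k − 1 = 67 − 3 − 1 = 63.
One-sided p ≈ 0.0931, which is ≥ 0.01, so fail to reject H₀.
The data do not give significant evidence that the true slope on distance to city center is below -29.3996 $ per unit, holding the other predictors fixed.

t = -1.336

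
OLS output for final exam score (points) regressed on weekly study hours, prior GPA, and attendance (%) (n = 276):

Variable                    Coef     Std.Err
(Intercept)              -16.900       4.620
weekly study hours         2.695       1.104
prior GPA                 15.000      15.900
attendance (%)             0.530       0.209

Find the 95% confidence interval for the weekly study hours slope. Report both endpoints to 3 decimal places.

Read off: b = 2.695, SE = 1.104 for weekly study hours.
df = n − k − 1 = 276 − 3 − 1 = 272.
t* = t_{0.025, 272} = 1.968724.
Margin = t* × SE = 1.968724 × 1.104 = 2.17347.
CI: 2.695 ± 2.17347 → (0.522, 4.868).

(0.522, 4.868)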